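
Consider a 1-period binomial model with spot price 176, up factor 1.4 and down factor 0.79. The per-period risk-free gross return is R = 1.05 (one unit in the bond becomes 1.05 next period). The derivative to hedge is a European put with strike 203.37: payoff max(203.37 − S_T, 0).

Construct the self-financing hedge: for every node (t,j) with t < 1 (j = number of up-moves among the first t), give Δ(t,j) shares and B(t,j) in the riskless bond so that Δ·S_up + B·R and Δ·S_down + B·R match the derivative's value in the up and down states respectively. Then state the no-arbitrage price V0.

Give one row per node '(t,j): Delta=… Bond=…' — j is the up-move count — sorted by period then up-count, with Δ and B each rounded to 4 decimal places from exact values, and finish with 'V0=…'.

Since d<R<u, set p* = (R−d)/(u−d) = 0.4262; price each node as the discounted p*-expectation of its children.
Payoff layer (t=1): V(1,0)=64.3300, V(1,1)=0.0000
Node (0,0) S=176.0000: V=(p*·0.0000+(1−p*)·64.3300)/1.05=35.1530; Δ=(0.0000−64.3300)/(246.4000−139.0400)=-0.5992; B=V−Δ·S=140.6120
The time-0 hedge costs 35.1530, which is the no-arbitrage price.

(0,0): Delta=-0.5992 Bond=140.6120
V0=35.1530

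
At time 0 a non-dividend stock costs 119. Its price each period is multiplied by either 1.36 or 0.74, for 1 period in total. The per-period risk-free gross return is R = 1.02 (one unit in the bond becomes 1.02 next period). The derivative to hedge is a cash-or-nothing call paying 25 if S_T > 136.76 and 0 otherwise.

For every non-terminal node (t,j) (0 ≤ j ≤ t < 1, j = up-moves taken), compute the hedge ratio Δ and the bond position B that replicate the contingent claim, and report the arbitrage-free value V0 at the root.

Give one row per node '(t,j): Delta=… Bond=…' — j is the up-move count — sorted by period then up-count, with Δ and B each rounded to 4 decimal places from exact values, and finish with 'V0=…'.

(0,0): Delta=0.3388 Bond=-29.2536
V0=11.0689

No-arbitrage ⇒ martingale measure with p* = (R−d)/(u−d) = 0.4516.
Terminal values V(1,·): V(1,0)=0.0000, V(1,1)=25.0000
  t=0,j=0: stock 119.0000 → up 161.8400 (V=25.0000), down 88.0600 (V=0.0000). Price 11.0689; hedge Δ=0.3388, bond B=-29.2536.
Root portfolio cost Δ·119+B reproduces V0=11.0689.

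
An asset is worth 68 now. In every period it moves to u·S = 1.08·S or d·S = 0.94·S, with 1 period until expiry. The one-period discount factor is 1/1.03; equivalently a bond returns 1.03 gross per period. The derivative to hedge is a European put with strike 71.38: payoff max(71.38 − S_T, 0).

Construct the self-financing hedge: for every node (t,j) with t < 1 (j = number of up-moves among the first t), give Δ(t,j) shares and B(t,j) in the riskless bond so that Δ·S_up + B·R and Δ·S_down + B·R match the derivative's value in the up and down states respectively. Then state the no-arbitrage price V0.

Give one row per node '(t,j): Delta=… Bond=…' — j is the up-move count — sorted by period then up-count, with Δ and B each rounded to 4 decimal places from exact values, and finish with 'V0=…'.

(0,0): Delta=-0.7836 Bond=55.8724
V0=2.5867

The replicating-portfolio and risk-neutral prices coincide; use p* = (1.03−0.94)/(1.08−0.94) = 0.6429 for the latter.
Terminal payoffs: V(1,0)=7.4600, V(1,1)=0.0000
  t=0,j=0: stock 68.0000 → up 73.4400 (V=0.0000), down 63.9200 (V=7.4600). Price 2.5867; hedge Δ=-0.7836, bond B=55.8724.
Root portfolio cost Δ·68+B reproduces V0=2.5867.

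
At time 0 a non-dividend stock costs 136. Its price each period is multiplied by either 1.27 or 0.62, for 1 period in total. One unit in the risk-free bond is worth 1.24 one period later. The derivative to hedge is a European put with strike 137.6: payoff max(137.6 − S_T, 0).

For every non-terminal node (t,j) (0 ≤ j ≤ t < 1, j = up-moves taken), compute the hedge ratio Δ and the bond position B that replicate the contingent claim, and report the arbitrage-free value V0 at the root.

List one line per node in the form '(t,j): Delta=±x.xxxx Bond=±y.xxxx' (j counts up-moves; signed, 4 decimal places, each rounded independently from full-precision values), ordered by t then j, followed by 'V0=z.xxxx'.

(0,0): Delta=-0.6027 Bond=83.9524
V0=1.9831

Since d<R<u, set p* = (R−d)/(u−d) = 0.9538; price each node as the discounted p*-expectation of its children.
At expiry t=1: V(1,0)=53.2800, V(1,1)=0.0000
Node (0,0) S=136.0000: V=(p*·0.0000+(1−p*)·53.2800)/1.24=1.9831; Δ=(0.0000−53.2800)/(172.7200−84.3200)=-0.6027; B=V−Δ·S=83.9524
Root portfolio cost Δ·136+B reproduces V0=1.9831.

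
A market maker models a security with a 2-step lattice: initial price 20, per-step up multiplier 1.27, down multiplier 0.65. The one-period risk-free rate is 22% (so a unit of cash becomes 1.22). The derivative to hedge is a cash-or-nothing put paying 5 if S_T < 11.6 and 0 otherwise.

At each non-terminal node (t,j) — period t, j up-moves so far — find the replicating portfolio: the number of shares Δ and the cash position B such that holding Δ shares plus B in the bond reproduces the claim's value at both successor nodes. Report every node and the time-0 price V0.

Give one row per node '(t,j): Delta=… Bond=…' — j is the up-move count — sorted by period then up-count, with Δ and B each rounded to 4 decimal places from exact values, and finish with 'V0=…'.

Under the risk-neutral measure, an up-move has probability p* = (R−d)/(u−d) = 0.9194 and values discount at R = 1.22.
Terminal payoffs: V(2,0)=5.0000, V(2,1)=0.0000, V(2,2)=0.0000
Node (1,0) S=13.0000: V=(p*·0.0000+(1−p*)·5.0000)/1.22=0.3305; Δ=(0.0000−5.0000)/(16.5100−8.4500)=-0.6203; B=V−Δ·S=8.3950
Node (1,1) S=25.4000: V=(p*·0.0000+(1−p*)·0.0000)/1.22=0.0000; Δ=(0.0000−0.0000)/(32.2580−16.5100)=0.0000; B=V−Δ·S=0.0000
Node (0,0) S=20.0000: V=(p*·0.0000+(1−p*)·0.3305)/1.22=0.0218; Δ=(0.0000−0.3305)/(25.4000−13.0000)=-0.0267; B=V−Δ·S=0.5549
Self-financing check: at every node Δ·S+B equals the discounted successor values.

(0,0): Delta=-0.0267 Bond=0.5549
(1,0): Delta=-0.6203 Bond=8.3950
(1,1): Delta=0.0000 Bond=0.0000
V0=0.0218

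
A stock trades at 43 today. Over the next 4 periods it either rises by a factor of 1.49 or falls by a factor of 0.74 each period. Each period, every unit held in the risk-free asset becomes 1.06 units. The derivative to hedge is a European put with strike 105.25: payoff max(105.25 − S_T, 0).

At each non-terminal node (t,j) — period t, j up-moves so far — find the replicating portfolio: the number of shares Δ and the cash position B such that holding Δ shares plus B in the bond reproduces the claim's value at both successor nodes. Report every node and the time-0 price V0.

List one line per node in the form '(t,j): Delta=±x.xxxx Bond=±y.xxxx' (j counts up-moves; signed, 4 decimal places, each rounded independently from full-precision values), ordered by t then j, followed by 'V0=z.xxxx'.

(0,0): Delta=-0.7842 Bond=76.8903
(1,0): Delta=-0.9999 Bond=88.3686
(1,1): Delta=-0.6402 Bond=72.2791
(2,0): Delta=-1.0000 Bond=93.6721
(2,1): Delta=-0.9999 Bond=93.6688
(2,2): Delta=-0.4002 Bond=53.7009
(3,0): Delta=-1.0000 Bond=99.2925
(3,1): Delta=-1.0000 Bond=99.2925
(3,2): Delta=-0.9998 Bond=99.2841
(3,3): Delta=0.0000 Bond=0.0000
V0=43.1698

Risk-neutral probability p* = (R−d)/(u−d) = (1.06−0.74)/(1.49−0.74) = 0.4267.
Terminal values V(4,·): V(4,0)=92.3558, V(4,1)=79.2873, V(4,2)=52.9737, V(4,3)=0.0000, V(4,4)=0.0000
(3,0): S=17.4246. Δ = (V_up−V_dn)/(S_up−S_dn) = (79.2873−92.3558)/(25.9627−12.8942) = -1.0000. V = [p*·79.2873 + (1−p*)·92.3558]/1.06 = 81.8678. B = V − Δ·S = 99.2925.
(3,1): S=35.0847. Δ = (V_up−V_dn)/(S_up−S_dn) = (52.9737−79.2873)/(52.2763−25.9627) = -1.0000. V = [p*·52.9737 + (1−p*)·79.2873]/1.06 = 64.2077. B = V − Δ·S = 99.2925.
(3,2): S=70.6436. Δ = (V_up−V_dn)/(S_up−S_dn) = (0.0000−52.9737)/(105.2589−52.2763) = -0.9998. V = [p*·0.0000 + (1−p*)·52.9737]/1.06 = 28.6525. B = V − Δ·S = 99.2841.
(3,3): S=142.2418. Δ = (V_up−V_dn)/(S_up−S_dn) = (0.0000−0.0000)/(211.9403−105.2589) = 0.0000. V = [p*·0.0000 + (1−p*)·0.0000]/1.06 = 0.0000. B = V − Δ·S = 0.0000.
(2,0): S=23.5468. Δ = (V_up−V_dn)/(S_up−S_dn) = (64.2077−81.8678)/(35.0847−17.4246) = -1.0000. V = [p*·64.2077 + (1−p*)·81.8678]/1.06 = 70.1253. B = V − Δ·S = 93.6721.
(2,1): S=47.4118. Δ = (V_up−V_dn)/(S_up−S_dn) = (28.6525−64.2077)/(70.6436−35.0847) = -0.9999. V = [p*·28.6525 + (1−p*)·64.2077]/1.06 = 46.2618. B = V − Δ·S = 93.6688.
(2,2): S=95.4643. Δ = (V_up−V_dn)/(S_up−S_dn) = (0.0000−28.6525)/(142.2418−70.6436) = -0.4002. V = [p*·0.0000 + (1−p*)·28.6525]/1.06 = 15.4976. B = V − Δ·S = 53.7009.
(1,0): S=31.8200. Δ = (V_up−V_dn)/(S_up−S_dn) = (46.2618−70.1253)/(47.4118−23.5468) = -0.9999. V = [p*·46.2618 + (1−p*)·70.1253]/1.06 = 56.5505. B = V − Δ·S = 88.3686.
(1,1): S=64.0700. Δ = (V_up−V_dn)/(S_up−S_dn) = (15.4976−46.2618)/(95.4643−47.4118) = -0.6402. V = [p*·15.4976 + (1−p*)·46.2618]/1.06 = 31.2601. B = V − Δ·S = 72.2791.
(0,0): S=43.0000. Δ = (V_up−V_dn)/(S_up−S_dn) = (31.2601−56.5505)/(64.0700−31.8200) = -0.7842. V = [p*·31.2601 + (1−p*)·56.5505]/1.06 = 43.1698. B = V − Δ·S = 76.8903.
Self-financing check: at every node Δ·S+B equals the discounted successor values.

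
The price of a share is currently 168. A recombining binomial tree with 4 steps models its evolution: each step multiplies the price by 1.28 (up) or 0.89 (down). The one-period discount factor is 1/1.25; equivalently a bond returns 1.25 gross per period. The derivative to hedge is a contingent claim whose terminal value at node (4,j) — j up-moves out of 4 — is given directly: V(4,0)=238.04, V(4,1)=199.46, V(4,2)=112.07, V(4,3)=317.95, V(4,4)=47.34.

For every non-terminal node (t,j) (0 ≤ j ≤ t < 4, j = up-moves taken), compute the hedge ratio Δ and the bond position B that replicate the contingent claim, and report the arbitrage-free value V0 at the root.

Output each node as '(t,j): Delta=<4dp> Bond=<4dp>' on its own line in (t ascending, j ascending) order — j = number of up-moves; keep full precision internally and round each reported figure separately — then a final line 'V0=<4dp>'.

(0,0): Delta=-1.3582 Bond=275.3047
(1,0): Delta=1.7866 Bond=-126.0848
(1,1): Delta=-1.5404 Bond=383.3156
(2,0): Delta=-1.2892 Bond=251.7043
(2,1): Delta=1.9648 Bond=-191.7153
(2,2): Delta=-1.7435 Bond=535.0495
(3,0): Delta=-0.8353 Bond=260.8652
(3,1): Delta=-1.3155 Bond=319.1108
(3,2): Delta=2.1549 Bond=-286.2070
(3,3): Delta=-1.9694 Bond=748.3967
V0=47.1246

No-arbitrage ⇒ martingale measure with p* = (R−d)/(u−d) = 0.9231.
At expiry t=4: V(4,0)=238.0400, V(4,1)=199.4600, V(4,2)=112.0700, V(4,3)=317.9500, V(4,4)=47.3400
Node (3,0) S=118.4348: V=(p*·199.4600+(1−p*)·238.0400)/1.25=161.9422; Δ=(199.4600−238.0400)/(151.5965−105.4070)=-0.8353; B=V−Δ·S=260.8652
Node (3,1) S=170.3332: V=(p*·112.0700+(1−p*)·199.4600)/1.25=95.0338; Δ=(112.0700−199.4600)/(218.0265−151.5965)=-1.3155; B=V−Δ·S=319.1108
Node (3,2) S=244.9736: V=(p*·317.9500+(1−p*)·112.0700)/1.25=241.6905; Δ=(317.9500−112.0700)/(313.5662−218.0265)=2.1549; B=V−Δ·S=-286.2070
Node (3,3) S=352.3215: V=(p*·47.3400+(1−p*)·317.9500)/1.25=54.5249; Δ=(47.3400−317.9500)/(450.9716−313.5662)=-1.9694; B=V−Δ·S=748.3967
Node (2,0) S=133.0728: V=(p*·95.0338+(1−p*)·161.9422)/1.25=80.1445; Δ=(95.0338−161.9422)/(170.3332−118.4348)=-1.2892; B=V−Δ·S=251.7043
Node (2,1) S=191.3856: V=(p*·241.6905+(1−p*)·95.0338)/1.25=184.3273; Δ=(241.6905−95.0338)/(244.9736−170.3332)=1.9648; B=V−Δ·S=-191.7153
Node (2,2) S=275.2512: V=(p*·54.5249+(1−p*)·241.6905)/1.25=55.1378; Δ=(54.5249−241.6905)/(352.3215−244.9736)=-1.7435; B=V−Δ·S=535.0495
Node (1,0) S=149.5200: V=(p*·184.3273+(1−p*)·80.1445)/1.25=141.0506; Δ=(184.3273−80.1445)/(191.3856−133.0728)=1.7866; B=V−Δ·S=-126.0848
Node (1,1) S=215.0400: V=(p*·55.1378+(1−p*)·184.3273)/1.25=52.0604; Δ=(55.1378−184.3273)/(275.2512−191.3856)=-1.5404; B=V−Δ·S=383.3156
Node (0,0) S=168.0000: V=(p*·52.0604+(1−p*)·141.0506)/1.25=47.1246; Δ=(52.0604−141.0506)/(215.0400−149.5200)=-1.3582; B=V−Δ·S=275.3047
Check: Δ(0,0)·S0 + B(0,0) = 47.1246 = V0.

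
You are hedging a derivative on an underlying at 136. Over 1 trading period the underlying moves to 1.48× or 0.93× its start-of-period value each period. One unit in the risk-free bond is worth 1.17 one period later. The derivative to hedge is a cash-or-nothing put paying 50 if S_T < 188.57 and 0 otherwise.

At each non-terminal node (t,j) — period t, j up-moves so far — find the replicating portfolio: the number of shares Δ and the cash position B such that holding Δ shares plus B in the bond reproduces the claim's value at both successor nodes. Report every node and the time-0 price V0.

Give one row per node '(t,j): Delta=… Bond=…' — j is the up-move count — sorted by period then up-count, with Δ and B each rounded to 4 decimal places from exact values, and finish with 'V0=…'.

(0,0): Delta=-0.6684 Bond=114.9961
V0=24.0870

Since d<R<u, set p* = (R−d)/(u−d) = 0.4364; price each node as the discounted p*-expectation of its children.
At expiry t=1: V(1,0)=50.0000, V(1,1)=0.0000
Node (0,0) S=136.0000: V=(p*·0.0000+(1−p*)·50.0000)/1.17=24.0870; Δ=(0.0000−50.0000)/(201.2800−126.4800)=-0.6684; B=V−Δ·S=114.9961
The time-0 hedge costs 24.0870, which is the no-arbitrage price.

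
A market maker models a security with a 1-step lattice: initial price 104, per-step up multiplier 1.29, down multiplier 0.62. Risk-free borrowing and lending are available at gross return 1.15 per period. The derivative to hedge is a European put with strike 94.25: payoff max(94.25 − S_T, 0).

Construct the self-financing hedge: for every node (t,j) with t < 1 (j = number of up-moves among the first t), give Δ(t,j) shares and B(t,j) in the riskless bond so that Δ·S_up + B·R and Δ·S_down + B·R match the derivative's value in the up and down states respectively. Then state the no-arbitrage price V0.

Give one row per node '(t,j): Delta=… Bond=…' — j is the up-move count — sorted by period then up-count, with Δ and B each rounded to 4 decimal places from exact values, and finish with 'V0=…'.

(0,0): Delta=-0.4272 Bond=49.8421
V0=5.4092

The replicating-portfolio and risk-neutral prices coincide; use p* = (1.15−0.62)/(1.29−0.62) = 0.7910 for the latter.
Terminal values V(1,·): V(1,0)=29.7700, V(1,1)=0.0000
Node (0,0) S=104.0000: V=(p*·0.0000+(1−p*)·29.7700)/1.15=5.4092; Δ=(0.0000−29.7700)/(134.1600−64.4800)=-0.4272; B=V−Δ·S=49.8421
Each (Δ,B) replicates both successor values, so the strategy is self-financing and V0 is arbitrage-free.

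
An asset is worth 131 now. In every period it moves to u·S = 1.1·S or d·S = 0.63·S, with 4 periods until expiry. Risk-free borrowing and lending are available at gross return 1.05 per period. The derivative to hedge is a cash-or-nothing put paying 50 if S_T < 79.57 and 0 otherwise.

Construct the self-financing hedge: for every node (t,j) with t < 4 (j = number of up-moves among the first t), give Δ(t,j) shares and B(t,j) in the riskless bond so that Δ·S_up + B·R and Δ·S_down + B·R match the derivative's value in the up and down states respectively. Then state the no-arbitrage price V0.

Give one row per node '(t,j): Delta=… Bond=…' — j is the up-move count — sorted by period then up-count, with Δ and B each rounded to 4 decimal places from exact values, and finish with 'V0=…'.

The replicating-portfolio and risk-neutral prices coincide; use p* = (1.05−0.63)/(1.1−0.63) = 0.8936 for the latter.
Terminal payoffs: V(4,0)=50.0000, V(4,1)=50.0000, V(4,2)=50.0000, V(4,3)=0.0000, V(4,4)=0.0000
(3,0): S=32.7562. Δ = (V_up−V_dn)/(S_up−S_dn) = (50.0000−50.0000)/(36.0318−20.6364) = 0.0000. V = [p*·50.0000 + (1−p*)·50.0000]/1.05 = 47.6190. B = V − Δ·S = 47.6190.
(3,1): S=57.1933. Δ = (V_up−V_dn)/(S_up−S_dn) = (50.0000−50.0000)/(62.9126−36.0318) = 0.0000. V = [p*·50.0000 + (1−p*)·50.0000]/1.05 = 47.6190. B = V − Δ·S = 47.6190.
(3,2): S=99.8613. Δ = (V_up−V_dn)/(S_up−S_dn) = (0.0000−50.0000)/(109.8474−62.9126) = -1.0653. V = [p*·0.0000 + (1−p*)·50.0000]/1.05 = 5.0659. B = V − Δ·S = 111.4488.
(3,3): S=174.3610. Δ = (V_up−V_dn)/(S_up−S_dn) = (0.0000−0.0000)/(191.7971−109.8474) = 0.0000. V = [p*·0.0000 + (1−p*)·0.0000]/1.05 = 0.0000. B = V − Δ·S = 0.0000.
(2,0): S=51.9939. Δ = (V_up−V_dn)/(S_up−S_dn) = (47.6190−47.6190)/(57.1933−32.7562) = 0.0000. V = [p*·47.6190 + (1−p*)·47.6190]/1.05 = 45.3515. B = V − Δ·S = 45.3515.
(2,1): S=90.7830. Δ = (V_up−V_dn)/(S_up−S_dn) = (5.0659−47.6190)/(99.8613−57.1933) = -0.9973. V = [p*·5.0659 + (1−p*)·47.6190]/1.05 = 9.1360. B = V − Δ·S = 99.6747.
(2,2): S=158.5100. Δ = (V_up−V_dn)/(S_up−S_dn) = (0.0000−5.0659)/(174.3610−99.8613) = -0.0680. V = [p*·0.0000 + (1−p*)·5.0659]/1.05 = 0.5133. B = V − Δ·S = 11.2917.
(1,0): S=82.5300. Δ = (V_up−V_dn)/(S_up−S_dn) = (9.1360−45.3515)/(90.7830−51.9939) = -0.9337. V = [p*·9.1360 + (1−p*)·45.3515]/1.05 = 12.3702. B = V − Δ·S = 89.4244.
(1,1): S=144.1000. Δ = (V_up−V_dn)/(S_up−S_dn) = (0.5133−9.1360)/(158.5100−90.7830) = -0.1273. V = [p*·0.5133 + (1−p*)·9.1360]/1.05 = 1.3624. B = V − Δ·S = 19.7087.
(0,0): S=131.0000. Δ = (V_up−V_dn)/(S_up−S_dn) = (1.3624−12.3702)/(144.1000−82.5300) = -0.1788. V = [p*·1.3624 + (1−p*)·12.3702]/1.05 = 2.4128. B = V − Δ·S = 25.8336.
Each (Δ,B) replicates both successor values, so the strategy is self-financing and V0 is arbitrage-free.

(0,0): Delta=-0.1788 Bond=25.8336
(1,0): Delta=-0.9337 Bond=89.4244
(1,1): Delta=-0.1273 Bond=19.7087
(2,0): Delta=0.0000 Bond=45.3515
(2,1): Delta=-0.9973 Bond=99.6747
(2,2): Delta=-0.0680 Bond=11.2917
(3,0): Delta=0.0000 Bond=47.6190
(3,1): Delta=0.0000 Bond=47.6190
(3,2): Delta=-1.0653 Bond=111.4488
(3,3): Delta=0.0000 Bond=0.0000
V0=2.4128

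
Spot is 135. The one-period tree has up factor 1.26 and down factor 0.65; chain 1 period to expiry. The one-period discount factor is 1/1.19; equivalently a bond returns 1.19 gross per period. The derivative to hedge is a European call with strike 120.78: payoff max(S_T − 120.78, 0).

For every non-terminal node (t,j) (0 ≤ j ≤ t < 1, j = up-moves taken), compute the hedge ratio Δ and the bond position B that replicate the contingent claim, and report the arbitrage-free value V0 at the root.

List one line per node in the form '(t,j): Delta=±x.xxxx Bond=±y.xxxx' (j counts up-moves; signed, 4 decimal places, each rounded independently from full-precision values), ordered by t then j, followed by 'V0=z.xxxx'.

No-arbitrage ⇒ martingale measure with p* = (R−d)/(u−d) = 0.8852.
Terminal values V(1,·): V(1,0)=0.0000, V(1,1)=49.3200
(0,0): S=135.0000. Δ = (V_up−V_dn)/(S_up−S_dn) = (49.3200−0.0000)/(170.1000−87.7500) = 0.5989. V = [p*·49.3200 + (1−p*)·0.0000]/1.19 = 36.6894. B = V − Δ·S = -44.1631.
Self-financing check: at every node Δ·S+B equals the discounted successor values.

(0,0): Delta=0.5989 Bond=-44.1631
V0=36.6894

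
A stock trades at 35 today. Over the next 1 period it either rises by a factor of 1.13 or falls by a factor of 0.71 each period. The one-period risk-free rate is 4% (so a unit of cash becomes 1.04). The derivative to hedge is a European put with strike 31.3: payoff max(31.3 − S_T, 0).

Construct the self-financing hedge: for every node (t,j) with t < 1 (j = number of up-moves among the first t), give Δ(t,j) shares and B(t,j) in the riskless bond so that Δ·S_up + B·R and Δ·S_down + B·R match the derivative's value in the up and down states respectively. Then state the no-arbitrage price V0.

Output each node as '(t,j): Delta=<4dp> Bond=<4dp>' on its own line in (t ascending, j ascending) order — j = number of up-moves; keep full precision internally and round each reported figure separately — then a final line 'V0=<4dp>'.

No-arbitrage ⇒ martingale measure with p* = (R−d)/(u−d) = 0.7857.
At expiry t=1: V(1,0)=6.4500, V(1,1)=0.0000
Node (0,0) S=35.0000: V=(p*·0.0000+(1−p*)·6.4500)/1.04=1.3290; Δ=(0.0000−6.4500)/(39.5500−24.8500)=-0.4388; B=V−Δ·S=16.6861
Root portfolio cost Δ·35+B reproduces V0=1.3290.

(0,0): Delta=-0.4388 Bond=16.6861
V0=1.3290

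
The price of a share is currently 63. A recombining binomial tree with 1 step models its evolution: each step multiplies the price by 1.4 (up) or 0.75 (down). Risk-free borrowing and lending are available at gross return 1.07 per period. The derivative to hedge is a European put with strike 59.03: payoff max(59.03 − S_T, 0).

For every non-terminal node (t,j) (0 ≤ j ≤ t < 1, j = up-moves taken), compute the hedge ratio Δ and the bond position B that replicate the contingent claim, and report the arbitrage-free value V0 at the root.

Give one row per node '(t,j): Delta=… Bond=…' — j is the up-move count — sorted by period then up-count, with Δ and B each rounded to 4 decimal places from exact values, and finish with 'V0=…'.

No-arbitrage ⇒ martingale measure with p* = (R−d)/(u−d) = 0.4923.
Terminal payoffs: V(1,0)=11.7800, V(1,1)=0.0000
  t=0,j=0: stock 63.0000 → up 88.2000 (V=0.0000), down 47.2500 (V=11.7800). Price 5.5894; hedge Δ=-0.2877, bond B=23.7124.
Check: Δ(0,0)·S0 + B(0,0) = 5.5894 = V0.

(0,0): Delta=-0.2877 Bond=23.7124
V0=5.5894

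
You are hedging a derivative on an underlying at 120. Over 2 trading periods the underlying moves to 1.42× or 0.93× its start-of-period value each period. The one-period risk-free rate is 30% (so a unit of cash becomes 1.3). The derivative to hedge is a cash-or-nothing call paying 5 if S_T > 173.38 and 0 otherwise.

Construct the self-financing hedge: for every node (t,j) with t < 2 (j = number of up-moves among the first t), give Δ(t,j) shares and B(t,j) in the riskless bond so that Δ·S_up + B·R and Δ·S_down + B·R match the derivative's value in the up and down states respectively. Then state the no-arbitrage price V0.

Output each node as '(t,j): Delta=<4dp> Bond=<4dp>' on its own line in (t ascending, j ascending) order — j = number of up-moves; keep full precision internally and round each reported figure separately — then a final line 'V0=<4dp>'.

The replicating-portfolio and risk-neutral prices coincide; use p* = (1.3−0.93)/(1.42−0.93) = 0.7551 for the latter.
Terminal values V(2,·): V(2,0)=0.0000, V(2,1)=0.0000, V(2,2)=5.0000
Node (1,0) S=111.6000: V=(p*·0.0000+(1−p*)·0.0000)/1.3=0.0000; Δ=(0.0000−0.0000)/(158.4720−103.7880)=0.0000; B=V−Δ·S=0.0000
Node (1,1) S=170.4000: V=(p*·5.0000+(1−p*)·0.0000)/1.3=2.9042; Δ=(5.0000−0.0000)/(241.9680−158.4720)=0.0599; B=V−Δ·S=-7.2998
Node (0,0) S=120.0000: V=(p*·2.9042+(1−p*)·0.0000)/1.3=1.6869; Δ=(2.9042−0.0000)/(170.4000−111.6000)=0.0494; B=V−Δ·S=-4.2401
Self-financing check: at every node Δ·S+B equals the discounted successor values.

(0,0): Delta=0.0494 Bond=-4.2401
(1,0): Delta=0.0000 Bond=0.0000
(1,1): Delta=0.0599 Bond=-7.2998
V0=1.6869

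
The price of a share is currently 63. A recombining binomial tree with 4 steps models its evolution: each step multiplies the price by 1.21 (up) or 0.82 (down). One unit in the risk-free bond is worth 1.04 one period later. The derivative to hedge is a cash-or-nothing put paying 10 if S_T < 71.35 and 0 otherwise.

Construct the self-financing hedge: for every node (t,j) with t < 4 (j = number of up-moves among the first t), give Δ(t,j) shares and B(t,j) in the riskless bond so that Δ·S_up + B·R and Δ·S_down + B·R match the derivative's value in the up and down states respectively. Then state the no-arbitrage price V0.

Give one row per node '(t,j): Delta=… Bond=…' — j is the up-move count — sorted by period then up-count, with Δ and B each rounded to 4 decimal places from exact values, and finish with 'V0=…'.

The replicating-portfolio and risk-neutral prices coincide; use p* = (1.04−0.82)/(1.21−0.82) = 0.5641 for the latter.
At expiry t=4: V(4,0)=10.0000, V(4,1)=10.0000, V(4,2)=10.0000, V(4,3)=0.0000, V(4,4)=0.0000
(3,0): S=34.7362. Δ = (V_up−V_dn)/(S_up−S_dn) = (10.0000−10.0000)/(42.0308−28.4837) = 0.0000. V = [p*·10.0000 + (1−p*)·10.0000]/1.04 = 9.6154. B = V − Δ·S = 9.6154.
(3,1): S=51.2571. Δ = (V_up−V_dn)/(S_up−S_dn) = (10.0000−10.0000)/(62.0210−42.0308) = 0.0000. V = [p*·10.0000 + (1−p*)·10.0000]/1.04 = 9.6154. B = V − Δ·S = 9.6154.
(3,2): S=75.6354. Δ = (V_up−V_dn)/(S_up−S_dn) = (0.0000−10.0000)/(91.5188−62.0210) = -0.3390. V = [p*·0.0000 + (1−p*)·10.0000]/1.04 = 4.1913. B = V − Δ·S = 29.8323.
(3,3): S=111.6083. Δ = (V_up−V_dn)/(S_up−S_dn) = (0.0000−0.0000)/(135.0461−91.5188) = 0.0000. V = [p*·0.0000 + (1−p*)·0.0000]/1.04 = 0.0000. B = V − Δ·S = 0.0000.
(2,0): S=42.3612. Δ = (V_up−V_dn)/(S_up−S_dn) = (9.6154−9.6154)/(51.2571−34.7362) = 0.0000. V = [p*·9.6154 + (1−p*)·9.6154]/1.04 = 9.2456. B = V − Δ·S = 9.2456.
(2,1): S=62.5086. Δ = (V_up−V_dn)/(S_up−S_dn) = (4.1913−9.6154)/(75.6354−51.2571) = -0.2225. V = [p*·4.1913 + (1−p*)·9.6154]/1.04 = 6.3035. B = V − Δ·S = 20.2114.
(2,2): S=92.2383. Δ = (V_up−V_dn)/(S_up−S_dn) = (0.0000−4.1913)/(111.6083−75.6354) = -0.1165. V = [p*·0.0000 + (1−p*)·4.1913]/1.04 = 1.7567. B = V − Δ·S = 12.5037.
(1,0): S=51.6600. Δ = (V_up−V_dn)/(S_up−S_dn) = (6.3035−9.2456)/(62.5086−42.3612) = -0.1460. V = [p*·6.3035 + (1−p*)·9.2456]/1.04 = 7.2942. B = V − Δ·S = 14.8379.
(1,1): S=76.2300. Δ = (V_up−V_dn)/(S_up−S_dn) = (1.7567−6.3035)/(92.2383−62.5086) = -0.1529. V = [p*·1.7567 + (1−p*)·6.3035]/1.04 = 3.5949. B = V − Δ·S = 15.2533.
(0,0): S=63.0000. Δ = (V_up−V_dn)/(S_up−S_dn) = (3.5949−7.2942)/(76.2300−51.6600) = -0.1506. V = [p*·3.5949 + (1−p*)·7.2942]/1.04 = 5.0071. B = V − Δ·S = 14.4925.
The time-0 hedge costs 5.0071, which is the no-arbitrage price.

(0,0): Delta=-0.1506 Bond=14.4925
(1,0): Delta=-0.1460 Bond=14.8379
(1,1): Delta=-0.1529 Bond=15.2533
(2,0): Delta=0.0000 Bond=9.2456
(2,1): Delta=-0.2225 Bond=20.2114
(2,2): Delta=-0.1165 Bond=12.5037
(3,0): Delta=0.0000 Bond=9.6154
(3,1): Delta=0.0000 Bond=9.6154
(3,2): Delta=-0.3390 Bond=29.8323
(3,3): Delta=0.0000 Bond=0.0000
V0=5.0071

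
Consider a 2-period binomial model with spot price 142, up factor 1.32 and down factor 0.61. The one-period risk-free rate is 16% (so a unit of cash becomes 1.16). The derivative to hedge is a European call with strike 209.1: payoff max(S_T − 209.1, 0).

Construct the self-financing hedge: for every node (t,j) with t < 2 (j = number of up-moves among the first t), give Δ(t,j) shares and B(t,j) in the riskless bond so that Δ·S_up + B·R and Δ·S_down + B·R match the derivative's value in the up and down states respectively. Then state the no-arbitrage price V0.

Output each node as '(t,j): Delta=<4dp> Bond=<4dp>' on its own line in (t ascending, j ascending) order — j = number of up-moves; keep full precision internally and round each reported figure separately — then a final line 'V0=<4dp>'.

(0,0): Delta=0.2538 Bond=-18.9537
(1,0): Delta=0.0000 Bond=0.0000
(1,1): Delta=0.2879 Bond=-28.3823
V0=17.0894

Risk-neutral probability p* = (R−d)/(u−d) = (1.16−0.61)/(1.32−0.61) = 0.7746.
At expiry t=2: V(2,0)=0.0000, V(2,1)=0.0000, V(2,2)=38.3208
(1,0): S=86.6200. Δ = (V_up−V_dn)/(S_up−S_dn) = (0.0000−0.0000)/(114.3384−52.8382) = 0.0000. V = [p*·0.0000 + (1−p*)·0.0000]/1.16 = 0.0000. B = V − Δ·S = 0.0000.
(1,1): S=187.4400. Δ = (V_up−V_dn)/(S_up−S_dn) = (38.3208−0.0000)/(247.4208−114.3384) = 0.2879. V = [p*·38.3208 + (1−p*)·0.0000]/1.16 = 25.5906. B = V − Δ·S = -28.3823.
(0,0): S=142.0000. Δ = (V_up−V_dn)/(S_up−S_dn) = (25.5906−0.0000)/(187.4400−86.6200) = 0.2538. V = [p*·25.5906 + (1−p*)·0.0000]/1.16 = 17.0894. B = V − Δ·S = -18.9537.
The time-0 hedge costs 17.0894, which is the no-arbitrage price.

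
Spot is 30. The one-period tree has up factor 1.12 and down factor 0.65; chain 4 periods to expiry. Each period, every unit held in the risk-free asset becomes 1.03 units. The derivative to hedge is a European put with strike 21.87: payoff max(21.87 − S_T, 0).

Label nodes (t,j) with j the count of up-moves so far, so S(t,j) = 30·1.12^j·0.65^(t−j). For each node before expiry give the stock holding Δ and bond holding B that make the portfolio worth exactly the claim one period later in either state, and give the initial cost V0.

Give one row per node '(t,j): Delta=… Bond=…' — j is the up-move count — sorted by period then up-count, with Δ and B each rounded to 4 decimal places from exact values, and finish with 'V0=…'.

No-arbitrage ⇒ martingale measure with p* = (R−d)/(u−d) = 0.8085.
Terminal payoffs: V(4,0)=16.5148, V(4,1)=12.6426, V(4,2)=5.9705, V(4,3)=0.0000, V(4,4)=0.0000
Node (3,0) S=8.2387: V=(p*·12.6426+(1−p*)·16.5148)/1.03=12.9943; Δ=(12.6426−16.5148)/(9.2274−5.3552)=-1.0000; B=V−Δ·S=21.2330
Node (3,1) S=14.1960: V=(p*·5.9705+(1−p*)·12.6426)/1.03=7.0370; Δ=(5.9705−12.6426)/(15.8995−9.2274)=-1.0000; B=V−Δ·S=21.2330
Node (3,2) S=24.4608: V=(p*·0.0000+(1−p*)·5.9705)/1.03=1.1100; Δ=(0.0000−5.9705)/(27.3961−15.8995)=-0.5193; B=V−Δ·S=13.8131
Node (3,3) S=42.1478: V=(p*·0.0000+(1−p*)·0.0000)/1.03=0.0000; Δ=(0.0000−0.0000)/(47.2056−27.3961)=0.0000; B=V−Δ·S=0.0000
Node (2,0) S=12.6750: V=(p*·7.0370+(1−p*)·12.9943)/1.03=7.9396; Δ=(7.0370−12.9943)/(14.1960−8.2388)=-1.0000; B=V−Δ·S=20.6146
Node (2,1) S=21.8400: V=(p*·1.1100+(1−p*)·7.0370)/1.03=2.1796; Δ=(1.1100−7.0370)/(24.4608−14.1960)=-0.5774; B=V−Δ·S=14.7903
Node (2,2) S=37.6320: V=(p*·0.0000+(1−p*)·1.1100)/1.03=0.2064; Δ=(0.0000−1.1100)/(42.1478−24.4608)=-0.0628; B=V−Δ·S=2.5680
Node (1,0) S=19.5000: V=(p*·2.1796+(1−p*)·7.9396)/1.03=3.1869; Δ=(2.1796−7.9396)/(21.8400−12.6750)=-0.6285; B=V−Δ·S=15.4423
Node (1,1) S=33.6000: V=(p*·0.2064+(1−p*)·2.1796)/1.03=0.5672; Δ=(0.2064−2.1796)/(37.6320−21.8400)=-0.1249; B=V−Δ·S=4.7655
Node (0,0) S=30.0000: V=(p*·0.5672+(1−p*)·3.1869)/1.03=1.0377; Δ=(0.5672−3.1869)/(33.6000−19.5000)=-0.1858; B=V−Δ·S=6.6116
Each (Δ,B) replicates both successor values, so the strategy is self-financing and V0 is arbitrage-free.

(0,0): Delta=-0.1858 Bond=6.6116
(1,0): Delta=-0.6285 Bond=15.4423
(1,1): Delta=-0.1249 Bond=4.7655
(2,0): Delta=-1.0000 Bond=20.6146
(2,1): Delta=-0.5774 Bond=14.7903
(2,2): Delta=-0.0628 Bond=2.5680
(3,0): Delta=-1.0000 Bond=21.2330
(3,1): Delta=-1.0000 Bond=21.2330
(3,2): Delta=-0.5193 Bond=13.8131
(3,3): Delta=0.0000 Bond=0.0000
V0=1.0377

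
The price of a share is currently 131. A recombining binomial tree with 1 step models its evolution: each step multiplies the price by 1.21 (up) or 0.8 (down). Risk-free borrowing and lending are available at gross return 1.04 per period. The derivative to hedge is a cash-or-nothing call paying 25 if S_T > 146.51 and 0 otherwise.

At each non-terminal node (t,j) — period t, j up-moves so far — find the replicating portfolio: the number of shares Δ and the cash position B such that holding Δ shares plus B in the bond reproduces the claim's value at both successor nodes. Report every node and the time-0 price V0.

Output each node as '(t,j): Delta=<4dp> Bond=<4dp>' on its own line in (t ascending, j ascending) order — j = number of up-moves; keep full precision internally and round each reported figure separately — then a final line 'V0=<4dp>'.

(0,0): Delta=0.4655 Bond=-46.9043
V0=14.0713

The replicating-portfolio and risk-neutral prices coincide; use p* = (1.04−0.8)/(1.21−0.8) = 0.5854 for the latter.
Payoff layer (t=1): V(1,0)=0.0000, V(1,1)=25.0000
  t=0,j=0: stock 131.0000 → up 158.5100 (V=25.0000), down 104.8000 (V=0.0000). Price 14.0713; hedge Δ=0.4655, bond B=-46.9043.
Self-financing check: at every node Δ·S+B equals the discounted successor values.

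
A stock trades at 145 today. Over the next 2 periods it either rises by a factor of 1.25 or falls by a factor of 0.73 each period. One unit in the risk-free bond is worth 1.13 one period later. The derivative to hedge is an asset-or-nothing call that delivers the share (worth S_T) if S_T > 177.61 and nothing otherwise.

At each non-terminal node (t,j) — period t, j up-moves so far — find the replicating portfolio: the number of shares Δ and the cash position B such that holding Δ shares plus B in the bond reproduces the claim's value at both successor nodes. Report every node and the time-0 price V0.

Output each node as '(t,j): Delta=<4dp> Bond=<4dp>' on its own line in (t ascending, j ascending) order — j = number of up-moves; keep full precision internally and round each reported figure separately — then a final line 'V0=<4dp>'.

Under the risk-neutral measure, an up-move has probability p* = (R−d)/(u−d) = 0.7692 and values discount at R = 1.13.
Terminal payoffs: V(2,0)=0.0000, V(2,1)=0.0000, V(2,2)=226.5625
Node (1,0) S=105.8500: V=(p*·0.0000+(1−p*)·0.0000)/1.13=0.0000; Δ=(0.0000−0.0000)/(132.3125−77.2705)=0.0000; B=V−Δ·S=0.0000
Node (1,1) S=181.2500: V=(p*·226.5625+(1−p*)·0.0000)/1.13=154.2291; Δ=(226.5625−0.0000)/(226.5625−132.3125)=2.4038; B=V−Δ·S=-281.4680
Node (0,0) S=145.0000: V=(p*·154.2291+(1−p*)·0.0000)/1.13=104.9892; Δ=(154.2291−0.0000)/(181.2500−105.8500)=2.0455; B=V−Δ·S=-191.6052
Self-financing check: at every node Δ·S+B equals the discounted successor values.

(0,0): Delta=2.0455 Bond=-191.6052
(1,0): Delta=0.0000 Bond=0.0000
(1,1): Delta=2.4038 Bond=-281.4680
V0=104.9892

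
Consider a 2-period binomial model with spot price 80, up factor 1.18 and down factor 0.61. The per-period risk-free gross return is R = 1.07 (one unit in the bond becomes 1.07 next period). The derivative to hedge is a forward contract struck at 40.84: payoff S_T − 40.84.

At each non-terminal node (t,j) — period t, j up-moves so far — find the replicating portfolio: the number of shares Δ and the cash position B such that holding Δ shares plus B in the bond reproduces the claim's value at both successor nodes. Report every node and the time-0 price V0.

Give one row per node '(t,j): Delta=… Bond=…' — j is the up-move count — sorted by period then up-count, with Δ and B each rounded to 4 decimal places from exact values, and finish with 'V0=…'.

No-arbitrage ⇒ martingale measure with p* = (R−d)/(u−d) = 0.8070.
Payoff layer (t=2): V(2,0)=-11.0720, V(2,1)=16.7440, V(2,2)=70.5520
(1,0): S=48.8000. Δ = (V_up−V_dn)/(S_up−S_dn) = (16.7440−-11.0720)/(57.5840−29.7680) = 1.0000. V = [p*·16.7440 + (1−p*)·-11.0720]/1.07 = 10.6318. B = V − Δ·S = -38.1682.
(1,1): S=94.4000. Δ = (V_up−V_dn)/(S_up−S_dn) = (70.5520−16.7440)/(111.3920−57.5840) = 1.0000. V = [p*·70.5520 + (1−p*)·16.7440]/1.07 = 56.2318. B = V − Δ·S = -38.1682.
(0,0): S=80.0000. Δ = (V_up−V_dn)/(S_up−S_dn) = (56.2318−10.6318)/(94.4000−48.8000) = 1.0000. V = [p*·56.2318 + (1−p*)·10.6318]/1.07 = 44.3288. B = V − Δ·S = -35.6712.
Check: Δ(0,0)·S0 + B(0,0) = 44.3288 = V0.

(0,0): Delta=1.0000 Bond=-35.6712
(1,0): Delta=1.0000 Bond=-38.1682
(1,1): Delta=1.0000 Bond=-38.1682
V0=44.3288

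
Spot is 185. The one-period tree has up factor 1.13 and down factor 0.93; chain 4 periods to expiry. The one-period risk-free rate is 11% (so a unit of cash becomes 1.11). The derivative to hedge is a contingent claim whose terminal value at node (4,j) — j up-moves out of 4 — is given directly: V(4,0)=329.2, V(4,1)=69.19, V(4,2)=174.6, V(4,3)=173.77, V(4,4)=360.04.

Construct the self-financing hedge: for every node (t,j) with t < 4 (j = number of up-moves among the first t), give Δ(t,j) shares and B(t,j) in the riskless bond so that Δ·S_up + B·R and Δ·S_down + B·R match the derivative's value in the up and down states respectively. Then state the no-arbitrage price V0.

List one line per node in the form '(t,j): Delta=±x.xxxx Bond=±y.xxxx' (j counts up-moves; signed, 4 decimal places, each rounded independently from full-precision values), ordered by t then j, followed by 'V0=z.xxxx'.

Risk-neutral probability p* = (R−d)/(u−d) = (1.11−0.93)/(1.13−0.93) = 0.9000.
At expiry t=4: V(4,0)=329.2000, V(4,1)=69.1900, V(4,2)=174.6000, V(4,3)=173.7700, V(4,4)=360.0400
(3,0): S=148.8060. Δ = (V_up−V_dn)/(S_up−S_dn) = (69.1900−329.2000)/(168.1508−138.3896) = -8.7365. V = [p*·69.1900 + (1−p*)·329.2000]/1.11 = 85.7577. B = V − Δ·S = 1385.8077.
(3,1): S=180.8073. Δ = (V_up−V_dn)/(S_up−S_dn) = (174.6000−69.1900)/(204.3123−168.1508) = 2.9150. V = [p*·174.6000 + (1−p*)·69.1900]/1.11 = 147.8009. B = V − Δ·S = -379.2491.
(3,2): S=219.6906. Δ = (V_up−V_dn)/(S_up−S_dn) = (173.7700−174.6000)/(248.2504−204.3123) = -0.0189. V = [p*·173.7700 + (1−p*)·174.6000]/1.11 = 156.6243. B = V − Δ·S = 160.7743.
(3,3): S=266.9359. Δ = (V_up−V_dn)/(S_up−S_dn) = (360.0400−173.7700)/(301.6376−248.2504) = 3.4890. V = [p*·360.0400 + (1−p*)·173.7700]/1.11 = 307.5793. B = V − Δ·S = -623.7707.
(2,0): S=160.0065. Δ = (V_up−V_dn)/(S_up−S_dn) = (147.8009−85.7577)/(180.8073−148.8060) = 1.9388. V = [p*·147.8009 + (1−p*)·85.7577]/1.11 = 127.5645. B = V − Δ·S = -182.6517.
(2,1): S=194.4165. Δ = (V_up−V_dn)/(S_up−S_dn) = (156.6243−147.8009)/(219.6906−180.8073) = 0.2269. V = [p*·156.6243 + (1−p*)·147.8009]/1.11 = 140.3081. B = V − Δ·S = 96.1910.
(2,2): S=236.2265. Δ = (V_up−V_dn)/(S_up−S_dn) = (307.5793−156.6243)/(266.9359−219.6906) = 3.1951. V = [p*·307.5793 + (1−p*)·156.6243]/1.11 = 263.4989. B = V − Δ·S = -491.2759.
(1,0): S=172.0500. Δ = (V_up−V_dn)/(S_up−S_dn) = (140.3081−127.5645)/(194.4165−160.0065) = 0.3703. V = [p*·140.3081 + (1−p*)·127.5645]/1.11 = 125.2556. B = V − Δ·S = 61.5376.
(1,1): S=209.0500. Δ = (V_up−V_dn)/(S_up−S_dn) = (263.4989−140.3081)/(236.2265−194.4165) = 2.9464. V = [p*·263.4989 + (1−p*)·140.3081]/1.11 = 226.2881. B = V − Δ·S = -389.6659.
(0,0): S=185.0000. Δ = (V_up−V_dn)/(S_up−S_dn) = (226.2881−125.2556)/(209.0500−172.0500) = 2.7306. V = [p*·226.2881 + (1−p*)·125.2556]/1.11 = 194.7612. B = V − Δ·S = -310.4014.
Root portfolio cost Δ·185+B reproduces V0=194.7612.

(0,0): Delta=2.7306 Bond=-310.4014
(1,0): Delta=0.3703 Bond=61.5376
(1,1): Delta=2.9464 Bond=-389.6659
(2,0): Delta=1.9388 Bond=-182.6517
(2,1): Delta=0.2269 Bond=96.1910
(2,2): Delta=3.1951 Bond=-491.2759
(3,0): Delta=-8.7365 Bond=1385.8077
(3,1): Delta=2.9150 Bond=-379.2491
(3,2): Delta=-0.0189 Bond=160.7743
(3,3): Delta=3.4890 Bond=-623.7707
V0=194.7612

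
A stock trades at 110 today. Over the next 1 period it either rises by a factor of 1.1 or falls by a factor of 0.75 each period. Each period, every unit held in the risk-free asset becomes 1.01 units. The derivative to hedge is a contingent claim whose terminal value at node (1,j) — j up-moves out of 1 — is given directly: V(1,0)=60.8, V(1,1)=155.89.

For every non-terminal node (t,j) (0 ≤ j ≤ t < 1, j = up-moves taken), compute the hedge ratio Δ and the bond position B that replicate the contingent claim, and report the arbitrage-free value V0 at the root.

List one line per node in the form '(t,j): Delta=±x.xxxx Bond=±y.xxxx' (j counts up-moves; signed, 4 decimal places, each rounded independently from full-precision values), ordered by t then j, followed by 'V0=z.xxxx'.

(0,0): Delta=2.4699 Bond=-141.5488
V0=130.1369

The replicating-portfolio and risk-neutral prices coincide; use p* = (1.01−0.75)/(1.1−0.75) = 0.7429 for the latter.
Payoff layer (t=1): V(1,0)=60.8000, V(1,1)=155.8900
Node (0,0) S=110.0000: V=(p*·155.8900+(1−p*)·60.8000)/1.01=130.1369; Δ=(155.8900−60.8000)/(121.0000−82.5000)=2.4699; B=V−Δ·S=-141.5488
Self-financing check: at every node Δ·S+B equals the discounted successor values.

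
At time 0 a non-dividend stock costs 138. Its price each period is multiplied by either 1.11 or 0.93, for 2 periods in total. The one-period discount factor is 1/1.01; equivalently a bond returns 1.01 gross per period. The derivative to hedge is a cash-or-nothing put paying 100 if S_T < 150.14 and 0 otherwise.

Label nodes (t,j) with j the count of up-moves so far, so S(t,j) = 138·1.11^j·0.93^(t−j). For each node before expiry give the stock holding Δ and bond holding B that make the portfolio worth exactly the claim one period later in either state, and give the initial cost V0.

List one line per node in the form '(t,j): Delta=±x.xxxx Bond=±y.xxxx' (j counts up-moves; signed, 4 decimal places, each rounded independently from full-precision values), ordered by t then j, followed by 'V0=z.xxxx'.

Risk-neutral probability p* = (R−d)/(u−d) = (1.01−0.93)/(1.11−0.93) = 0.4444.
At expiry t=2: V(2,0)=100.0000, V(2,1)=100.0000, V(2,2)=0.0000
Node (1,0) S=128.3400: V=(p*·100.0000+(1−p*)·100.0000)/1.01=99.0099; Δ=(100.0000−100.0000)/(142.4574−119.3562)=0.0000; B=V−Δ·S=99.0099
Node (1,1) S=153.1800: V=(p*·0.0000+(1−p*)·100.0000)/1.01=55.0055; Δ=(0.0000−100.0000)/(170.0298−142.4574)=-3.6268; B=V−Δ·S=610.5611
Node (0,0) S=138.0000: V=(p*·55.0055+(1−p*)·99.0099)/1.01=78.6657; Δ=(55.0055−99.0099)/(153.1800−128.3400)=-1.7715; B=V−Δ·S=323.1346
Self-financing check: at every node Δ·S+B equals the discounted successor values.

(0,0): Delta=-1.7715 Bond=323.1346
(1,0): Delta=0.0000 Bond=99.0099
(1,1): Delta=-3.6268 Bond=610.5611
V0=78.6657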